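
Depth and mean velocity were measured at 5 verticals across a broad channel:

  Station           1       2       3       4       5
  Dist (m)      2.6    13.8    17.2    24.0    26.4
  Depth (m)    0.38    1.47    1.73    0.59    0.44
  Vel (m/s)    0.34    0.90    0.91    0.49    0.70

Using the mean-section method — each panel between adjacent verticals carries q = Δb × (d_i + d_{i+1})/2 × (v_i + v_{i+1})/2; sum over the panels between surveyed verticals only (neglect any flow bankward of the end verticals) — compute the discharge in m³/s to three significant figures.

17.6 m³/s

Panel 1-2: Δb = 11.2 m, d̄ = (0.38+1.47)/2 = 0.925, v̄ = (0.34+0.90)/2 = 0.62 → q = 11.2×0.925×0.62 = 6.423 m³/s
Panel 2-3: Δb = 3.4 m, d̄ = (1.47+1.73)/2 = 1.6, v̄ = (0.90+0.91)/2 = 0.905 → q = 3.4×1.6×0.905 = 4.923 m³/s
Panel 3-4: Δb = 6.8 m, d̄ = (1.73+0.59)/2 = 1.16, v̄ = (0.91+0.49)/2 = 0.7 → q = 6.8×1.16×0.7 = 5.522 m³/s
Panel 4-5: Δb = 2.4 m, d̄ = (0.59+0.44)/2 = 0.515, v̄ = (0.49+0.70)/2 = 0.595 → q = 2.4×0.515×0.595 = 0.7354 m³/s
Q = Σ q = 17.60 m³/s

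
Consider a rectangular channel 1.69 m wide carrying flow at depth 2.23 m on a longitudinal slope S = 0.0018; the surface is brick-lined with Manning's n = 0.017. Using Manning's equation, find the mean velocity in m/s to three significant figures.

1.80 m/s

A = b·y = 1.69 × 2.23 = 3.769 m²
P = b + 2y = 1.69 + 2×2.23 = 6.150 m
R = A/P = 3.769/6.150 = 0.6128 m
Q = (1/n)·A·R^(2/3)·S^(1/2) = (1/0.017) × 3.769 × 0.6128^(2/3) × 0.0018^(1/2) = 6.786 m³/s
V = Q/A = 6.786/3.769 = 1.801 m/s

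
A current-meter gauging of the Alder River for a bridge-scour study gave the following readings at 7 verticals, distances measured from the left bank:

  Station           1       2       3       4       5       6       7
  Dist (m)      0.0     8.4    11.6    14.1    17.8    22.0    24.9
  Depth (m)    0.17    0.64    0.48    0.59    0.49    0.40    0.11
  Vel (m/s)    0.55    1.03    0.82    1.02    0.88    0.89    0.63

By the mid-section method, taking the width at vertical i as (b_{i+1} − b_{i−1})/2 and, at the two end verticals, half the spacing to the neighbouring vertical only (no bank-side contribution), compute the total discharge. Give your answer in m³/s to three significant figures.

w_1 = (8.4 − 0.0)/2 = 4.2 m; q_1 = 0.55 × 0.17 × 4.2 = 0.3927 m³/s
w_2 = (11.6 − 0.0)/2 = 5.8 m; q_2 = 1.03 × 0.64 × 5.8 = 3.823 m³/s
w_3 = (14.1 − 8.4)/2 = 2.85 m; q_3 = 0.82 × 0.48 × 2.85 = 1.122 m³/s
w_4 = (17.8 − 11.6)/2 = 3.1 m; q_4 = 1.02 × 0.59 × 3.1 = 1.866 m³/s
w_5 = (22.0 − 14.1)/2 = 3.95 m; q_5 = 0.88 × 0.49 × 3.95 = 1.703 m³/s
w_6 = (24.9 − 17.8)/2 = 3.55 m; q_6 = 0.89 × 0.40 × 3.55 = 1.264 m³/s
w_7 = (24.9 − 22.0)/2 = 1.45 m; q_7 = 0.63 × 0.11 × 1.45 = 0.1005 m³/s
Q = Σ qᵢ = 10.27 m³/s

10.3 m³/s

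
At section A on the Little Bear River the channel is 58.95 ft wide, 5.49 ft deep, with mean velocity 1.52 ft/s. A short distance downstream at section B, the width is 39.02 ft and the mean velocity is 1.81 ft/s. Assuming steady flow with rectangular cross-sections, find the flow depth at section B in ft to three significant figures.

Q = A₁V₁ = (58.95×5.49) × 1.52 = 491.9 ft³/s
d₂ = Q/(b₂ V₂) = 491.9/(39.02×1.81) = 6.965 ft

6.97 ft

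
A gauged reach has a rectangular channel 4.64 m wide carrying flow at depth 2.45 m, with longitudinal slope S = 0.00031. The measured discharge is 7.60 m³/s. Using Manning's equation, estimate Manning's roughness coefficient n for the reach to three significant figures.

0.0296

A = b·y = 4.64 × 2.45 = 11.37 m²
P = b + 2y = 4.64 + 2×2.45 = 9.540 m
R = A/P = 11.37/9.540 = 1.192 m
n = (1/Q)·A·R^(2/3)·S^(1/2) = (1/7.60) × 11.37 × 1.124 × 0.01761 = 0.02960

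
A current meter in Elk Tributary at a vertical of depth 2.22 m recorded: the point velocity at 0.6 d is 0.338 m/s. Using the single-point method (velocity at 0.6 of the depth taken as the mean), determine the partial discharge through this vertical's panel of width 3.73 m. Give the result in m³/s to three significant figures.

v̄ = v₀.₆ = 0.338 m/s
q = v̄ × d × w = 0.3380 × 2.22 × 3.73 = 2.799 m³/s

2.80 m³/s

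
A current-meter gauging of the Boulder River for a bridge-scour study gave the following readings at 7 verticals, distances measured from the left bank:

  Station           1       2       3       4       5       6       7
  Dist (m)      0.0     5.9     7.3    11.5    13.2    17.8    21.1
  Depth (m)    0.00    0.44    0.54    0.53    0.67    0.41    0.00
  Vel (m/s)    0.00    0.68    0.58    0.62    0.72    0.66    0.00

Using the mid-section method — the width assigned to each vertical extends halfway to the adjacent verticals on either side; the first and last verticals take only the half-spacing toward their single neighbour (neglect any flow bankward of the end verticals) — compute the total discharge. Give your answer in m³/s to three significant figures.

w_2 = (7.3 − 0.0)/2 = 3.65 m; q_2 = 0.68 × 0.44 × 3.65 = 1.092 m³/s
w_3 = (11.5 − 5.9)/2 = 2.8 m; q_3 = 0.58 × 0.54 × 2.8 = 0.8770 m³/s
w_4 = (13.2 − 7.3)/2 = 2.95 m; q_4 = 0.62 × 0.53 × 2.95 = 0.9694 m³/s
w_5 = (17.8 − 11.5)/2 = 3.15 m; q_5 = 0.72 × 0.67 × 3.15 = 1.520 m³/s
w_6 = (21.1 − 13.2)/2 = 3.95 m; q_6 = 0.66 × 0.41 × 3.95 = 1.069 m³/s
Stations 1, 7 contribute zero (depth or velocity is 0).
Q = Σ qᵢ = 5.527 m³/s

5.53 m³/s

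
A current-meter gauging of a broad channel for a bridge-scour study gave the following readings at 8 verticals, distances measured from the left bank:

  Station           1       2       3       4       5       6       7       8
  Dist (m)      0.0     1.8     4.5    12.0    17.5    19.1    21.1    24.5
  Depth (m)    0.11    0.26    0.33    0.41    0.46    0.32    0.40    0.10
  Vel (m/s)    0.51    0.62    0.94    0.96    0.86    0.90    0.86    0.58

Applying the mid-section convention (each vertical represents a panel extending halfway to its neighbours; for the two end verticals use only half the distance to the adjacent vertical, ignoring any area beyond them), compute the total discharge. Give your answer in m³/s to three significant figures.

7.50 m³/s

w_1 = (1.8 − 0.0)/2 = 0.9 m; q_1 = 0.51 × 0.11 × 0.9 = 0.05049 m³/s
w_2 = (4.5 − 0.0)/2 = 2.25 m; q_2 = 0.62 × 0.26 × 2.25 = 0.3627 m³/s
w_3 = (12.0 − 1.8)/2 = 5.1 m; q_3 = 0.94 × 0.33 × 5.1 = 1.582 m³/s
w_4 = (17.5 − 4.5)/2 = 6.5 m; q_4 = 0.96 × 0.41 × 6.5 = 2.558 m³/s
w_5 = (19.1 − 12.0)/2 = 3.55 m; q_5 = 0.86 × 0.46 × 3.55 = 1.404 m³/s
w_6 = (21.1 − 17.5)/2 = 1.8 m; q_6 = 0.90 × 0.32 × 1.8 = 0.5184 m³/s
w_7 = (24.5 − 19.1)/2 = 2.7 m; q_7 = 0.86 × 0.40 × 2.7 = 0.9288 m³/s
w_8 = (24.5 − 21.1)/2 = 1.7 m; q_8 = 0.58 × 0.10 × 1.7 = 0.09860 m³/s
Q = Σ qᵢ = 7.504 m³/s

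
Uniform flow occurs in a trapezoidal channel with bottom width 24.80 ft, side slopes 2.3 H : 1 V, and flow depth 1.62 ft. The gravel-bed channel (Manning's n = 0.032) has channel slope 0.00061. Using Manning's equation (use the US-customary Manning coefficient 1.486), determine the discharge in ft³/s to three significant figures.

66.4 ft³/s

A = (b + z·y)·y = (24.80 + 2.3×1.62)×1.62 = 46.21 ft²
P = b + 2y√(1+z²) = 24.80 + 2×1.62×√(1+2.3²) = 32.93 ft
R = A/P = 46.21/32.93 = 1.404 ft
Q = (1.486/n)·A·R^(2/3)·S^(1/2) = (1.486/0.032) × 46.21 × 1.404^(2/3) × 0.00061^(1/2) = 66.44 ft³/s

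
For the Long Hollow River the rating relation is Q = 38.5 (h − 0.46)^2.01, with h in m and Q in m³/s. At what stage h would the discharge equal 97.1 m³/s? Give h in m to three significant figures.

2.04 m

h − h₀ = (Q/C)^(1/b) = (97.1/38.5)^(1/2.01) = 1.584 m
h = 0.46 + 1.584 = 2.044 m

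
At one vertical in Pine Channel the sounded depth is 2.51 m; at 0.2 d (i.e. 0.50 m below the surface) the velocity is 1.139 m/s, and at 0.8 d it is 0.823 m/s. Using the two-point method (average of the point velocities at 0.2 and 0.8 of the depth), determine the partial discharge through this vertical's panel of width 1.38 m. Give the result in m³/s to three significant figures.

v̄ = (1.139 + 0.823) / 2 = 0.9810 m/s
q = v̄ × d × w = 0.9810 × 2.51 × 1.38 = 3.398 m³/s

3.40 m³/s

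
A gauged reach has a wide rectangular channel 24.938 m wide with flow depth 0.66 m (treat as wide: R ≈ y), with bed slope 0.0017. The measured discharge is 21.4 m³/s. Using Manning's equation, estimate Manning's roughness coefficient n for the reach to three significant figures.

A = b·y = 24.938 × 0.66 = 16.46 m²
Wide channel: R ≈ y = 0.66 m
n = (1/Q)·A·R^(2/3)·S^(1/2) = (1/21.4) × 16.46 × 0.7580 × 0.04123 = 0.02404

0.0240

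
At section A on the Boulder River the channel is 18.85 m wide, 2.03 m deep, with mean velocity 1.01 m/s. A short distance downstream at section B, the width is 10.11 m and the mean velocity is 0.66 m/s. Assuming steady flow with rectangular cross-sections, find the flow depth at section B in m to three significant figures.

Q = A₁V₁ = (18.85×2.03) × 1.01 = 38.65 m³/s
d₂ = Q/(b₂ V₂) = 38.65/(10.11×0.66) = 5.792 m

5.79 m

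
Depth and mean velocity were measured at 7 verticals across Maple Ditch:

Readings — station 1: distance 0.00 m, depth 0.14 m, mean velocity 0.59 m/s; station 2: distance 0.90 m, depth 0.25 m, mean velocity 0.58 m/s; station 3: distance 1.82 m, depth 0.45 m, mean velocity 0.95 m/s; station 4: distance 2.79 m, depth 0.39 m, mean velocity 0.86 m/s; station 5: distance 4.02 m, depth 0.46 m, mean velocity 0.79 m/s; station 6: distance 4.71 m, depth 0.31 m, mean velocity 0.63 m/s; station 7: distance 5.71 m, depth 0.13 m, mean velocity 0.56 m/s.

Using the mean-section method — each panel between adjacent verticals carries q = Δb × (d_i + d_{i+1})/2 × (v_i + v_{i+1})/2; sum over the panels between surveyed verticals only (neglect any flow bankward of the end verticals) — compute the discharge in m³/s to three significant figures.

Panel 1-2: Δb = 0.9 m, d̄ = (0.14+0.25)/2 = 0.195, v̄ = (0.59+0.58)/2 = 0.585 → q = 0.9×0.195×0.585 = 0.1027 m³/s
Panel 2-3: Δb = 0.92 m, d̄ = (0.25+0.45)/2 = 0.35, v̄ = (0.58+0.95)/2 = 0.765 → q = 0.92×0.35×0.765 = 0.2463 m³/s
Panel 3-4: Δb = 0.97 m, d̄ = (0.45+0.39)/2 = 0.42, v̄ = (0.95+0.86)/2 = 0.905 → q = 0.97×0.42×0.905 = 0.3687 m³/s
Panel 4-5: Δb = 1.23 m, d̄ = (0.39+0.46)/2 = 0.425, v̄ = (0.86+0.79)/2 = 0.825 → q = 1.23×0.425×0.825 = 0.4313 m³/s
Panel 5-6: Δb = 0.69 m, d̄ = (0.46+0.31)/2 = 0.385, v̄ = (0.79+0.63)/2 = 0.71 → q = 0.69×0.385×0.71 = 0.1886 m³/s
Panel 6-7: Δb = 1 m, d̄ = (0.31+0.13)/2 = 0.22, v̄ = (0.63+0.56)/2 = 0.595 → q = 1×0.22×0.595 = 0.1309 m³/s
Q = Σ q = 1.468 m³/s

1.47 m³/s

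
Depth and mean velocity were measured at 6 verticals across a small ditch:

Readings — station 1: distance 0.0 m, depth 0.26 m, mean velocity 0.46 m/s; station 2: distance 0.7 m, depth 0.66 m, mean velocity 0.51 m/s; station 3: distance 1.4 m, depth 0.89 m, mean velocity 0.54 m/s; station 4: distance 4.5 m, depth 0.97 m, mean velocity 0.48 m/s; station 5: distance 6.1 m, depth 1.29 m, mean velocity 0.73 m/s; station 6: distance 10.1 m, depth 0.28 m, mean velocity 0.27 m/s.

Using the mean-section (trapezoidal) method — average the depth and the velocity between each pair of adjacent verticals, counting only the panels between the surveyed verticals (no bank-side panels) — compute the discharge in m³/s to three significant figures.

Panel 1-2: Δb = 0.7 m, d̄ = (0.26+0.66)/2 = 0.46, v̄ = (0.46+0.51)/2 = 0.485 → q = 0.7×0.46×0.485 = 0.1562 m³/s
Panel 2-3: Δb = 0.7 m, d̄ = (0.66+0.89)/2 = 0.775, v̄ = (0.51+0.54)/2 = 0.525 → q = 0.7×0.775×0.525 = 0.2848 m³/s
Panel 3-4: Δb = 3.1 m, d̄ = (0.89+0.97)/2 = 0.93, v̄ = (0.54+0.48)/2 = 0.51 → q = 3.1×0.93×0.51 = 1.470 m³/s
Panel 4-5: Δb = 1.6 m, d̄ = (0.97+1.29)/2 = 1.13, v̄ = (0.48+0.73)/2 = 0.605 → q = 1.6×1.13×0.605 = 1.094 m³/s
Panel 5-6: Δb = 4 m, d̄ = (1.29+0.28)/2 = 0.785, v̄ = (0.73+0.27)/2 = 0.5 → q = 4×0.785×0.5 = 1.570 m³/s
Q = Σ q = 4.575 m³/s

4.58 m³/s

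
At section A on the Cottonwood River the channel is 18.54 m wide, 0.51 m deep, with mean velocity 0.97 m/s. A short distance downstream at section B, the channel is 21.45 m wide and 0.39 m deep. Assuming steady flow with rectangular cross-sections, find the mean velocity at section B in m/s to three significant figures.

1.10 m/s

Q = A₁V₁ = (18.54×0.51) × 0.97 = 9.172 m³/s
A₂ = 21.45 × 0.39 = 8.366 m²
V₂ = Q/A₂ = 9.172/8.366 = 1.096 m/s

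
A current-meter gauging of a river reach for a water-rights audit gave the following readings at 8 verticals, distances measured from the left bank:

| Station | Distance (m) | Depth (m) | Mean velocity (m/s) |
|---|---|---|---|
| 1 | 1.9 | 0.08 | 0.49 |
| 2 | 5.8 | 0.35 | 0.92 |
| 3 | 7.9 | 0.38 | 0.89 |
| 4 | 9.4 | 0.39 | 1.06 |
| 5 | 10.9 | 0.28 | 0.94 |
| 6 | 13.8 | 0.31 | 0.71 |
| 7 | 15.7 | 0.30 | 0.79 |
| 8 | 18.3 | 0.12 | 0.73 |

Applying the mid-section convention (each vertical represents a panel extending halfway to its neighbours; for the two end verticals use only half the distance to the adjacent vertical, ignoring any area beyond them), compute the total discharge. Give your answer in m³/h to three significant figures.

w_1 = (5.8 − 1.9)/2 = 1.95 m; q_1 = 0.49 × 0.08 × 1.95 = 0.07644 m³/s
w_2 = (7.9 − 1.9)/2 = 3 m; q_2 = 0.92 × 0.35 × 3 = 0.9660 m³/s
w_3 = (9.4 − 5.8)/2 = 1.8 m; q_3 = 0.89 × 0.38 × 1.8 = 0.6088 m³/s
w_4 = (10.9 − 7.9)/2 = 1.5 m; q_4 = 1.06 × 0.39 × 1.5 = 0.6201 m³/s
w_5 = (13.8 − 9.4)/2 = 2.2 m; q_5 = 0.94 × 0.28 × 2.2 = 0.5790 m³/s
w_6 = (15.7 − 10.9)/2 = 2.4 m; q_6 = 0.71 × 0.31 × 2.4 = 0.5282 m³/s
w_7 = (18.3 − 13.8)/2 = 2.25 m; q_7 = 0.79 × 0.30 × 2.25 = 0.5333 m³/s
w_8 = (18.3 − 15.7)/2 = 1.3 m; q_8 = 0.73 × 0.12 × 1.3 = 0.1139 m³/s
Q = Σ qᵢ = 4.026 m³/s
= 4.026 × 3600 = 14490 m³/h

14500 m³/h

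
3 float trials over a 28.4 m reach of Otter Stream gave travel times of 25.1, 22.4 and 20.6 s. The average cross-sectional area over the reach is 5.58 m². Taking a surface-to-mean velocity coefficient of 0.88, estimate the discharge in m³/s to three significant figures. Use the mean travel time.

t̄ = (25.1 + 22.4 + 20.6) / 3 = 22.7 s
v_surface = L / t̄ = 28.4 / 22.7 = 1.251 m/s
v_mean = 0.88 × 1.251 = 1.101 m/s
Q = A × v_mean = 5.58 × 1.101 = 6.143 m³/s

6.14 m³/s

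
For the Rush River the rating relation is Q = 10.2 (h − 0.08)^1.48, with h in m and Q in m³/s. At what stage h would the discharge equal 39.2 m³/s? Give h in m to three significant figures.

2.56 m

h − h₀ = (Q/C)^(1/b) = (39.2/10.2)^(1/1.48) = 2.483 m
h = 0.08 + 2.483 = 2.563 m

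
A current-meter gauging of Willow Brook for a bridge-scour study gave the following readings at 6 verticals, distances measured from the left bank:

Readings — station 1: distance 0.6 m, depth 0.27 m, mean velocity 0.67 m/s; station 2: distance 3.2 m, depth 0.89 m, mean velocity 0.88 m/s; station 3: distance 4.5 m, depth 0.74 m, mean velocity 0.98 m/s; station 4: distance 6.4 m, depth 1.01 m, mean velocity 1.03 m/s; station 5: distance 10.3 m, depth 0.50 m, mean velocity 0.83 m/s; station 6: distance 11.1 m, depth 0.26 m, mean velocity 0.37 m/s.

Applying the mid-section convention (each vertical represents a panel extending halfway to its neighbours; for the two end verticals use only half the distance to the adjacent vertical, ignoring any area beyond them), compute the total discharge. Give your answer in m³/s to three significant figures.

6.95 m³/s

w_1 = (3.2 − 0.6)/2 = 1.3 m; q_1 = 0.67 × 0.27 × 1.3 = 0.2352 m³/s
w_2 = (4.5 − 0.6)/2 = 1.95 m; q_2 = 0.88 × 0.89 × 1.95 = 1.527 m³/s
w_3 = (6.4 − 3.2)/2 = 1.6 m; q_3 = 0.98 × 0.74 × 1.6 = 1.160 m³/s
w_4 = (10.3 − 4.5)/2 = 2.9 m; q_4 = 1.03 × 1.01 × 2.9 = 3.017 m³/s
w_5 = (11.1 − 6.4)/2 = 2.35 m; q_5 = 0.83 × 0.50 × 2.35 = 0.9753 m³/s
w_6 = (11.1 − 10.3)/2 = 0.4 m; q_6 = 0.37 × 0.26 × 0.4 = 0.03848 m³/s
Q = Σ qᵢ = 6.953 m³/s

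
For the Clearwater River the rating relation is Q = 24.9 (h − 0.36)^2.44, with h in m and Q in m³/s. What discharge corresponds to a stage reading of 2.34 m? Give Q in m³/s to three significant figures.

Q = 24.9 × (2.34 − 0.36)^2.44 = 24.9 × 1.98^2.44 = 131.8 m³/s

132 m³/s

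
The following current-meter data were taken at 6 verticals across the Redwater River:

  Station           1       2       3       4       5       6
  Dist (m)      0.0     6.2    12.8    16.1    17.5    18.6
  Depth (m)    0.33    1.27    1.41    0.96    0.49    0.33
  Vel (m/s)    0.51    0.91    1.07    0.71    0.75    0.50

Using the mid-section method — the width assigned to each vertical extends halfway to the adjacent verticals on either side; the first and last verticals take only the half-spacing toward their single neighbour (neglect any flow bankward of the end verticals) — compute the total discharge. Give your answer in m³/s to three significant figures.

17.5 m³/s

w_1 = (6.2 − 0.0)/2 = 3.1 m; q_1 = 0.51 × 0.33 × 3.1 = 0.5217 m³/s
w_2 = (12.8 − 0.0)/2 = 6.4 m; q_2 = 0.91 × 1.27 × 6.4 = 7.396 m³/s
w_3 = (16.1 − 6.2)/2 = 4.95 m; q_3 = 1.07 × 1.41 × 4.95 = 7.468 m³/s
w_4 = (17.5 − 12.8)/2 = 2.35 m; q_4 = 0.71 × 0.96 × 2.35 = 1.602 m³/s
w_5 = (18.6 − 16.1)/2 = 1.25 m; q_5 = 0.75 × 0.49 × 1.25 = 0.4594 m³/s
w_6 = (18.6 − 17.5)/2 = 0.55 m; q_6 = 0.50 × 0.33 × 0.55 = 0.09075 m³/s
Q = Σ qᵢ = 17.54 m³/s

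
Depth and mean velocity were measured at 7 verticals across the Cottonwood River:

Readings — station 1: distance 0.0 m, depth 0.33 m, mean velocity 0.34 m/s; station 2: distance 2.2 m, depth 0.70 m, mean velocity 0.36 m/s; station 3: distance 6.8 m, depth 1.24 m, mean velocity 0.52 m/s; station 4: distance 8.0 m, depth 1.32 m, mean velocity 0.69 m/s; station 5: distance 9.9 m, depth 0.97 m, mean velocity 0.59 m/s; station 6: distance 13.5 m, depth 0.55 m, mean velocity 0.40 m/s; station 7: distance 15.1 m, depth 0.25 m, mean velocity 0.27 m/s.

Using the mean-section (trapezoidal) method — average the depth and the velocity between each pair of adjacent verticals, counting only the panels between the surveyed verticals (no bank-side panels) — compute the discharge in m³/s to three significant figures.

6.25 m³/s

Panel 1-2: Δb = 2.2 m, d̄ = (0.33+0.70)/2 = 0.515, v̄ = (0.34+0.36)/2 = 0.35 → q = 2.2×0.515×0.35 = 0.3966 m³/s
Panel 2-3: Δb = 4.6 m, d̄ = (0.70+1.24)/2 = 0.97, v̄ = (0.36+0.52)/2 = 0.44 → q = 4.6×0.97×0.44 = 1.963 m³/s
Panel 3-4: Δb = 1.2 m, d̄ = (1.24+1.32)/2 = 1.28, v̄ = (0.52+0.69)/2 = 0.605 → q = 1.2×1.28×0.605 = 0.9293 m³/s
Panel 4-5: Δb = 1.9 m, d̄ = (1.32+0.97)/2 = 1.145, v̄ = (0.69+0.59)/2 = 0.64 → q = 1.9×1.145×0.64 = 1.392 m³/s
Panel 5-6: Δb = 3.6 m, d̄ = (0.97+0.55)/2 = 0.76, v̄ = (0.59+0.40)/2 = 0.495 → q = 3.6×0.76×0.495 = 1.354 m³/s
Panel 6-7: Δb = 1.6 m, d̄ = (0.55+0.25)/2 = 0.4, v̄ = (0.40+0.27)/2 = 0.335 → q = 1.6×0.4×0.335 = 0.2144 m³/s
Q = Σ q = 6.250 m³/s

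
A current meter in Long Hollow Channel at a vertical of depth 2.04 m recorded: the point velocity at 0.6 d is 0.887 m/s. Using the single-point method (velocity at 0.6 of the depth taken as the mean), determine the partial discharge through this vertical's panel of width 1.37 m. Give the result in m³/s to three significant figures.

2.48 m³/s

v̄ = v₀.₆ = 0.887 m/s
q = v̄ × d × w = 0.8870 × 2.04 × 1.37 = 2.479 m³/s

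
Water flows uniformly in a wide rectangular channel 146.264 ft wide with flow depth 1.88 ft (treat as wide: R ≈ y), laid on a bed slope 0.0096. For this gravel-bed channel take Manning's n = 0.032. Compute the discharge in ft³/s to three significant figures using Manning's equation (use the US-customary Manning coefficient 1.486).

1910 ft³/s

A = b·y = 146.264 × 1.88 = 275.0 ft²
Wide channel: R ≈ y = 1.88 ft
Q = (1.486/n)·A·R^(2/3)·S^(1/2) = (1.486/0.032) × 275.0 × 1.880^(2/3) × 0.0096^(1/2) = 1906 ft³/s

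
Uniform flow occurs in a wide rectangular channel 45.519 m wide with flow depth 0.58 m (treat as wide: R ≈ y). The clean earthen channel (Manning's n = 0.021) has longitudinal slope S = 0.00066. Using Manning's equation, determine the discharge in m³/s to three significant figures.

A = b·y = 45.519 × 0.58 = 26.40 m²
Wide channel: R ≈ y = 0.58 m
Q = (1/n)·A·R^(2/3)·S^(1/2) = (1/0.021) × 26.40 × 0.5800^(2/3) × 0.00066^(1/2) = 22.46 m³/s

22.5 m³/s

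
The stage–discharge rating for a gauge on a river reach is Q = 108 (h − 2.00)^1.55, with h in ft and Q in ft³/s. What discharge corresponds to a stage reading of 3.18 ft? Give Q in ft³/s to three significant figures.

140 ft³/s

Q = 108 × (3.18 − 2.00)^1.55 = 108 × 1.18^1.55 = 139.6 ft³/s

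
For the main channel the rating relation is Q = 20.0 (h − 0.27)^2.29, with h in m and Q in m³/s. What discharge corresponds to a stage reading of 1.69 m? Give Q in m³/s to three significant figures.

44.6 m³/s

Q = 20.0 × (1.69 − 0.27)^2.29 = 20.0 × 1.42^2.29 = 44.64 m³/s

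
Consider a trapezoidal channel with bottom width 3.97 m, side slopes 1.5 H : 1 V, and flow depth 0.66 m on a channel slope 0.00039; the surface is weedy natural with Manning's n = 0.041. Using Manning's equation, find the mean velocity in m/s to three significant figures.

A = (b + z·y)·y = (3.97 + 1.5×0.66)×0.66 = 3.274 m²
P = b + 2y√(1+z²) = 3.97 + 2×0.66×√(1+1.5²) = 6.350 m
R = A/P = 3.274/6.350 = 0.5156 m
Q = (1/n)·A·R^(2/3)·S^(1/2) = (1/0.041) × 3.274 × 0.5156^(2/3) × 0.00039^(1/2) = 1.014 m³/s
V = Q/A = 1.014/3.274 = 0.3097 m/s

0.310 m/s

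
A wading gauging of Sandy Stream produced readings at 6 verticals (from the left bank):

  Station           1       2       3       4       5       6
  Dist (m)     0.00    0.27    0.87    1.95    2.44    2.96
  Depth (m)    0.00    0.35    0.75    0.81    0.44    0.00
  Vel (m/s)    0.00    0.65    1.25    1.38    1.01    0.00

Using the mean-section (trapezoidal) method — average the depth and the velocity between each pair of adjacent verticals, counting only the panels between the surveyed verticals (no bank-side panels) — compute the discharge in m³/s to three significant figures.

1.86 m³/s

Panel 1-2: Δb = 0.27 m, d̄ = (0.00+0.35)/2 = 0.175, v̄ = (0.00+0.65)/2 = 0.325 → q = 0.27×0.175×0.325 = 0.01536 m³/s
Panel 2-3: Δb = 0.6 m, d̄ = (0.35+0.75)/2 = 0.55, v̄ = (0.65+1.25)/2 = 0.95 → q = 0.6×0.55×0.95 = 0.3135 m³/s
Panel 3-4: Δb = 1.08 m, d̄ = (0.75+0.81)/2 = 0.78, v̄ = (1.25+1.38)/2 = 1.315 → q = 1.08×0.78×1.315 = 1.108 m³/s
Panel 4-5: Δb = 0.49 m, d̄ = (0.81+0.44)/2 = 0.625, v̄ = (1.38+1.01)/2 = 1.195 → q = 0.49×0.625×1.195 = 0.3660 m³/s
Panel 5-6: Δb = 0.52 m, d̄ = (0.44+0.00)/2 = 0.22, v̄ = (1.01+0.00)/2 = 0.505 → q = 0.52×0.22×0.505 = 0.05777 m³/s
Q = Σ q = 1.860 m³/s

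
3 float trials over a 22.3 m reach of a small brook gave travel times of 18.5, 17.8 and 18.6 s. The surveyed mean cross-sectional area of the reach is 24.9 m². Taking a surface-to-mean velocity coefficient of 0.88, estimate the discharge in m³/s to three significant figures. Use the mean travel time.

t̄ = (18.5 + 17.8 + 18.6) / 3 = 18.3 s
v_surface = L / t̄ = 22.3 / 18.3 = 1.219 m/s
v_mean = 0.88 × 1.219 = 1.072 m/s
Q = A × v_mean = 24.9 × 1.072 = 26.70 m³/s

26.7 m³/s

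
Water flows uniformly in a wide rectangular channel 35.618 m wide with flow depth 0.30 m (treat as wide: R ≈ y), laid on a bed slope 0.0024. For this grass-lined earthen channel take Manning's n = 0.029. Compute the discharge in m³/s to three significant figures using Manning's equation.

8.09 m³/s

A = b·y = 35.618 × 0.30 = 10.69 m²
Wide channel: R ≈ y = 0.30 m
Q = (1/n)·A·R^(2/3)·S^(1/2) = (1/0.029) × 10.69 × 0.3000^(2/3) × 0.0024^(1/2) = 8.089 m³/s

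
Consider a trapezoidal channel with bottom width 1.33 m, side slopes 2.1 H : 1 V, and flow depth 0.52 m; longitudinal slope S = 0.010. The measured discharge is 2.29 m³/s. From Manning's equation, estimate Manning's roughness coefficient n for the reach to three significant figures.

A = (b + z·y)·y = (1.33 + 2.1×0.52)×0.52 = 1.259 m²
P = b + 2y√(1+z²) = 1.33 + 2×0.52×√(1+2.1²) = 3.749 m
R = A/P = 1.259/3.749 = 0.3359 m
n = (1/Q)·A·R^(2/3)·S^(1/2) = (1/2.29) × 1.259 × 0.4833 × 0.1000 = 0.02658

0.0266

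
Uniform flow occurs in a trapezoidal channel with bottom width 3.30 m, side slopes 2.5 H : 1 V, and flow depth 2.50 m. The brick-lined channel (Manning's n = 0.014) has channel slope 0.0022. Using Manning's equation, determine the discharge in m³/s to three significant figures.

101 m³/s

A = (b + z·y)·y = (3.30 + 2.5×2.50)×2.50 = 23.88 m²
P = b + 2y√(1+z²) = 3.30 + 2×2.50×√(1+2.5²) = 16.76 m
R = A/P = 23.88/16.76 = 1.424 m
Q = (1/n)·A·R^(2/3)·S^(1/2) = (1/0.014) × 23.88 × 1.424^(2/3) × 0.0022^(1/2) = 101.3 m³/s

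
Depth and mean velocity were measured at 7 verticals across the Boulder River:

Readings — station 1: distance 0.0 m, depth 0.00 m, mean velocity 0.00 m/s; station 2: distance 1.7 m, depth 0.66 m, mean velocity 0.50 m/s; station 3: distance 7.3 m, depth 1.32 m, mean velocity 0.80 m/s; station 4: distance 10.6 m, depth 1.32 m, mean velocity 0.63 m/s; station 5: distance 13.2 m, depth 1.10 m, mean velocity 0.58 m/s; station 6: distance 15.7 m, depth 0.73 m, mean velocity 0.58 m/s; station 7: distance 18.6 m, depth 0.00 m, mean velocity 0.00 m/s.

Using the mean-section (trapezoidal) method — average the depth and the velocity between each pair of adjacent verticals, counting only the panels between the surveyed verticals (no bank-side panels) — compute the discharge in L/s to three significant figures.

10400 L/s

Panel 1-2: Δb = 1.7 m, d̄ = (0.00+0.66)/2 = 0.33, v̄ = (0.00+0.50)/2 = 0.25 → q = 1.7×0.33×0.25 = 0.1403 m³/s
Panel 2-3: Δb = 5.6 m, d̄ = (0.66+1.32)/2 = 0.99, v̄ = (0.50+0.80)/2 = 0.65 → q = 5.6×0.99×0.65 = 3.604 m³/s
Panel 3-4: Δb = 3.3 m, d̄ = (1.32+1.32)/2 = 1.32, v̄ = (0.80+0.63)/2 = 0.715 → q = 3.3×1.32×0.715 = 3.115 m³/s
Panel 4-5: Δb = 2.6 m, d̄ = (1.32+1.10)/2 = 1.21, v̄ = (0.63+0.58)/2 = 0.605 → q = 2.6×1.21×0.605 = 1.903 m³/s
Panel 5-6: Δb = 2.5 m, d̄ = (1.10+0.73)/2 = 0.915, v̄ = (0.58+0.58)/2 = 0.58 → q = 2.5×0.915×0.58 = 1.327 m³/s
Panel 6-7: Δb = 2.9 m, d̄ = (0.73+0.00)/2 = 0.365, v̄ = (0.58+0.00)/2 = 0.29 → q = 2.9×0.365×0.29 = 0.3070 m³/s
Q = Σ q = 10.40 m³/s
= 10.40 × 1000 = 10400 L/s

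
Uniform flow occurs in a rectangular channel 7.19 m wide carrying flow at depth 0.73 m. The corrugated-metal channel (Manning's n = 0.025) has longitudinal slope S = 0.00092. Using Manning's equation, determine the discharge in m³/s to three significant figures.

4.56 m³/s

A = b·y = 7.19 × 0.73 = 5.249 m²
P = b + 2y = 7.19 + 2×0.73 = 8.650 m
R = A/P = 5.249/8.650 = 0.6068 m
Q = (1/n)·A·R^(2/3)·S^(1/2) = (1/0.025) × 5.249 × 0.6068^(2/3) × 0.00092^(1/2) = 4.564 m³/s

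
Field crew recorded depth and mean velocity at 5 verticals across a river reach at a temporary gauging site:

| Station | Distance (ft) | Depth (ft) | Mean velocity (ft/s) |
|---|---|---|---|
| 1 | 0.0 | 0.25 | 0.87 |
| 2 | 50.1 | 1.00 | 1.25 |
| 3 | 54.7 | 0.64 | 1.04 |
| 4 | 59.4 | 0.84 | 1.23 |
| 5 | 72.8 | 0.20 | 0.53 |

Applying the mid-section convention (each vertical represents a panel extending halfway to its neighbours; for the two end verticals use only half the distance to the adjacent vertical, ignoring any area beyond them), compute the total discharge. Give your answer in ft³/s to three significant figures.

52.8 ft³/s

w_1 = (50.1 − 0.0)/2 = 25.05 ft; q_1 = 0.87 × 0.25 × 25.05 = 5.448 ft³/s
w_2 = (54.7 − 0.0)/2 = 27.35 ft; q_2 = 1.25 × 1.00 × 27.35 = 34.19 ft³/s
w_3 = (59.4 − 50.1)/2 = 4.65 ft; q_3 = 1.04 × 0.64 × 4.65 = 3.095 ft³/s
w_4 = (72.8 − 54.7)/2 = 9.05 ft; q_4 = 1.23 × 0.84 × 9.05 = 9.350 ft³/s
w_5 = (72.8 − 59.4)/2 = 6.7 ft; q_5 = 0.53 × 0.20 × 6.7 = 0.7102 ft³/s
Q = Σ qᵢ = 52.79 ft³/s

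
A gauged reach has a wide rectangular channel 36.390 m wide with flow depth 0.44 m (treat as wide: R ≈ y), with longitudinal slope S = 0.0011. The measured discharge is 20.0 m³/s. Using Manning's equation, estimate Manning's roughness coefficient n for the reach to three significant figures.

A = b·y = 36.390 × 0.44 = 16.01 m²
Wide channel: R ≈ y = 0.44 m
n = (1/Q)·A·R^(2/3)·S^(1/2) = (1/20.0) × 16.01 × 0.5785 × 0.03317 = 0.01536

0.0154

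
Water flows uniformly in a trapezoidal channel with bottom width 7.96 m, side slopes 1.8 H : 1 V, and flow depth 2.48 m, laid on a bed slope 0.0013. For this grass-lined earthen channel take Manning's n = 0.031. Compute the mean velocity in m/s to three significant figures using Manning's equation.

1.65 m/s

A = (b + z·y)·y = (7.96 + 1.8×2.48)×2.48 = 30.81 m²
P = b + 2y√(1+z²) = 7.96 + 2×2.48×√(1+1.8²) = 18.17 m
R = A/P = 30.81/18.17 = 1.695 m
Q = (1/n)·A·R^(2/3)·S^(1/2) = (1/0.031) × 30.81 × 1.695^(2/3) × 0.0013^(1/2) = 50.95 m³/s
V = Q/A = 50.95/30.81 = 1.654 m/s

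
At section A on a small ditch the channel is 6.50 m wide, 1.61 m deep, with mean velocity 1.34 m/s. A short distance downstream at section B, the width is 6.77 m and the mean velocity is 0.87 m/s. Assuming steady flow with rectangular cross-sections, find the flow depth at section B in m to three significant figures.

2.38 m

Q = A₁V₁ = (6.50×1.61) × 1.34 = 14.02 m³/s
d₂ = Q/(b₂ V₂) = 14.02/(6.77×0.87) = 2.381 m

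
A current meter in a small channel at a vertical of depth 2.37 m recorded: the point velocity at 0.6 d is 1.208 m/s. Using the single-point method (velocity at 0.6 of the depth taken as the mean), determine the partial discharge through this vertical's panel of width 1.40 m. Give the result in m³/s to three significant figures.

v̄ = v₀.₆ = 1.208 m/s
q = v̄ × d × w = 1.208 × 2.37 × 1.40 = 4.008 m³/s

4.01 m³/s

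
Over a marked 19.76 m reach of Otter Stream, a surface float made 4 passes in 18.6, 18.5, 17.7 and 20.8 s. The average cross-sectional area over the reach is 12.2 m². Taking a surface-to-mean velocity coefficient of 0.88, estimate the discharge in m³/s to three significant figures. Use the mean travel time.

11.2 m³/s

t̄ = (18.6 + 18.5 + 17.7 + 20.8) / 4 = 18.9 s
v_surface = L / t̄ = 19.76 / 18.9 = 1.046 m/s
v_mean = 0.88 × 1.046 = 0.9200 m/s
Q = A × v_mean = 12.2 × 0.9200 = 11.22 m³/s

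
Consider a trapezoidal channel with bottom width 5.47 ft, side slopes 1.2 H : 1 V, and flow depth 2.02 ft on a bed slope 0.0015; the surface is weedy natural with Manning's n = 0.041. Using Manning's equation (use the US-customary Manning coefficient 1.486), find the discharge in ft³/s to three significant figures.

A = (b + z·y)·y = (5.47 + 1.2×2.02)×2.02 = 15.95 ft²
P = b + 2y√(1+z²) = 5.47 + 2×2.02×√(1+1.2²) = 11.78 ft
R = A/P = 15.95/11.78 = 1.354 ft
Q = (1.486/n)·A·R^(2/3)·S^(1/2) = (1.486/0.041) × 15.95 × 1.354^(2/3) × 0.0015^(1/2) = 27.39 ft³/s

27.4 ft³/s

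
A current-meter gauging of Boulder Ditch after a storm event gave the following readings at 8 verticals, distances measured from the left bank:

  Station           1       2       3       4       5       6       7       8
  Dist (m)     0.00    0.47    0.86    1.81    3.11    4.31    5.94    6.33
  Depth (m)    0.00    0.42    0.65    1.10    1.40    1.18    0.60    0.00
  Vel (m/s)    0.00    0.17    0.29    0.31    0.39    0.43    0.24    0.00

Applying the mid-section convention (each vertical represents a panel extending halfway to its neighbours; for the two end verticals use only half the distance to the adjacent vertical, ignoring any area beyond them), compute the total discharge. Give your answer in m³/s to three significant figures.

2.09 m³/s

w_2 = (0.86 − 0.00)/2 = 0.43 m; q_2 = 0.17 × 0.42 × 0.43 = 0.03070 m³/s
w_3 = (1.81 − 0.47)/2 = 0.67 m; q_3 = 0.29 × 0.65 × 0.67 = 0.1263 m³/s
w_4 = (3.11 − 0.86)/2 = 1.125 m; q_4 = 0.31 × 1.10 × 1.125 = 0.3836 m³/s
w_5 = (4.31 − 1.81)/2 = 1.25 m; q_5 = 0.39 × 1.40 × 1.25 = 0.6825 m³/s
w_6 = (5.94 − 3.11)/2 = 1.415 m; q_6 = 0.43 × 1.18 × 1.415 = 0.7180 m³/s
w_7 = (6.33 − 4.31)/2 = 1.01 m; q_7 = 0.24 × 0.60 × 1.01 = 0.1454 m³/s
Stations 1, 8 contribute zero (depth or velocity is 0).
Q = Σ qᵢ = 2.087 m³/s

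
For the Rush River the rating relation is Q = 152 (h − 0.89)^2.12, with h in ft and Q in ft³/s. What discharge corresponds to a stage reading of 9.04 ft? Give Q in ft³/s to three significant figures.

Q = 152 × (9.04 − 0.89)^2.12 = 152 × 8.15^2.12 = 12990 ft³/s

13000 ft³/s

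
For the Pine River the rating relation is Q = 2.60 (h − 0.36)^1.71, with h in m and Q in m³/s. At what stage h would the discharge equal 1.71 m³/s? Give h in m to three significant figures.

1.14 m

h − h₀ = (Q/C)^(1/b) = (1.71/2.60)^(1/1.71) = 0.7827 m
h = 0.36 + 0.7827 = 1.143 m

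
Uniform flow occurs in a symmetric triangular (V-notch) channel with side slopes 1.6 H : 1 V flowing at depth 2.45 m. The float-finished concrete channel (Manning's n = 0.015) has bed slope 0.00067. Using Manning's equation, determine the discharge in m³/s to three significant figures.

17.0 m³/s

A = z·y² = 1.6×2.45² = 9.604 m²
P = 2y√(1+z²) = 2×2.45×√(1+1.6²) = 9.245 m
R = A/P = 9.604/9.245 = 1.039 m
Q = (1/n)·A·R^(2/3)·S^(1/2) = (1/0.015) × 9.604 × 1.039^(2/3) × 0.00067^(1/2) = 17.00 m³/s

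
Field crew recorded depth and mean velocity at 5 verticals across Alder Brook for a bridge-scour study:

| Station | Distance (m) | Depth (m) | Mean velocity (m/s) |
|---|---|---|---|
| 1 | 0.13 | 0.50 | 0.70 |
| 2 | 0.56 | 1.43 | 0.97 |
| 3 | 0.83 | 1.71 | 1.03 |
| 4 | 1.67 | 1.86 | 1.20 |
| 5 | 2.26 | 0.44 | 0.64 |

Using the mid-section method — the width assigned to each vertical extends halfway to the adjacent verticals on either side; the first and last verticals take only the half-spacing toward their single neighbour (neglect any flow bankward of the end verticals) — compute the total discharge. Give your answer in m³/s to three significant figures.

3.22 m³/s

w_1 = (0.56 − 0.13)/2 = 0.215 m; q_1 = 0.70 × 0.50 × 0.215 = 0.07525 m³/s
w_2 = (0.83 − 0.13)/2 = 0.35 m; q_2 = 0.97 × 1.43 × 0.35 = 0.4855 m³/s
w_3 = (1.67 − 0.56)/2 = 0.555 m; q_3 = 1.03 × 1.71 × 0.555 = 0.9775 m³/s
w_4 = (2.26 − 0.83)/2 = 0.715 m; q_4 = 1.20 × 1.86 × 0.715 = 1.596 m³/s
w_5 = (2.26 − 1.67)/2 = 0.295 m; q_5 = 0.64 × 0.44 × 0.295 = 0.08307 m³/s
Q = Σ qᵢ = 3.217 m³/s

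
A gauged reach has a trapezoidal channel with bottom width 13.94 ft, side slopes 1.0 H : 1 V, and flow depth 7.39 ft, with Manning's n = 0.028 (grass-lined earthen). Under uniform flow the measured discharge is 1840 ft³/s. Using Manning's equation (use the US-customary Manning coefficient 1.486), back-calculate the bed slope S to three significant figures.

0.00647

A = (b + z·y)·y = (13.94 + 1.0×7.39)×7.39 = 157.6 ft²
P = b + 2y√(1+z²) = 13.94 + 2×7.39×√(1+1.0²) = 34.84 ft
R = A/P = 157.6/34.84 = 4.524 ft
S = (Q·n / (1.486·A·R^(2/3)))² = (1840×0.028 / (1.486×157.6×2.735))² = 0.006465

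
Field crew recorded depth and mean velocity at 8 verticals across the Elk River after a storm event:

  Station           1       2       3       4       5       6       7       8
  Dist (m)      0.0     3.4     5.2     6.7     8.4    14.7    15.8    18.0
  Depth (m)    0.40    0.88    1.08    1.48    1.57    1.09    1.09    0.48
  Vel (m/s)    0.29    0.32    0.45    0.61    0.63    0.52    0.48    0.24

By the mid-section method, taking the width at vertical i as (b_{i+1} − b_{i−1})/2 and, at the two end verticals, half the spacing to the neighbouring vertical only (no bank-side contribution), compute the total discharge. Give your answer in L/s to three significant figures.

w_1 = (3.4 − 0.0)/2 = 1.7 m; q_1 = 0.29 × 0.40 × 1.7 = 0.1972 m³/s
w_2 = (5.2 − 0.0)/2 = 2.6 m; q_2 = 0.32 × 0.88 × 2.6 = 0.7322 m³/s
w_3 = (6.7 − 3.4)/2 = 1.65 m; q_3 = 0.45 × 1.08 × 1.65 = 0.8019 m³/s
w_4 = (8.4 − 5.2)/2 = 1.6 m; q_4 = 0.61 × 1.48 × 1.6 = 1.444 m³/s
w_5 = (14.7 − 6.7)/2 = 4 m; q_5 = 0.63 × 1.57 × 4 = 3.956 m³/s
w_6 = (15.8 − 8.4)/2 = 3.7 m; q_6 = 0.52 × 1.09 × 3.7 = 2.097 m³/s
w_7 = (18.0 − 14.7)/2 = 1.65 m; q_7 = 0.48 × 1.09 × 1.65 = 0.8633 m³/s
w_8 = (18.0 − 15.8)/2 = 1.1 m; q_8 = 0.24 × 0.48 × 1.1 = 0.1267 m³/s
Q = Σ qᵢ = 10.22 m³/s
= 10.22 × 1000 = 10220 L/s

10200 L/s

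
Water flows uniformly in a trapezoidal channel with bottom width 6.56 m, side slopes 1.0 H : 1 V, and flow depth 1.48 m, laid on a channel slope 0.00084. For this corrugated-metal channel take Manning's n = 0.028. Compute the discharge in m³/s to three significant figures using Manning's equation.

13.2 m³/s

A = (b + z·y)·y = (6.56 + 1.0×1.48)×1.48 = 11.90 m²
P = b + 2y√(1+z²) = 6.56 + 2×1.48×√(1+1.0²) = 10.75 m
R = A/P = 11.90/10.75 = 1.107 m
Q = (1/n)·A·R^(2/3)·S^(1/2) = (1/0.028) × 11.90 × 1.107^(2/3) × 0.00084^(1/2) = 13.18 m³/s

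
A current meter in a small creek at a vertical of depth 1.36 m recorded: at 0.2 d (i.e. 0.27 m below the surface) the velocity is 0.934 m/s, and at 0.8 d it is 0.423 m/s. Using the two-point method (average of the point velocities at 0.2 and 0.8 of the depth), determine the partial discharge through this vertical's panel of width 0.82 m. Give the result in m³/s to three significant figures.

0.757 m³/s

v̄ = (0.934 + 0.423) / 2 = 0.6785 m/s
q = v̄ × d × w = 0.6785 × 1.36 × 0.82 = 0.7567 m³/s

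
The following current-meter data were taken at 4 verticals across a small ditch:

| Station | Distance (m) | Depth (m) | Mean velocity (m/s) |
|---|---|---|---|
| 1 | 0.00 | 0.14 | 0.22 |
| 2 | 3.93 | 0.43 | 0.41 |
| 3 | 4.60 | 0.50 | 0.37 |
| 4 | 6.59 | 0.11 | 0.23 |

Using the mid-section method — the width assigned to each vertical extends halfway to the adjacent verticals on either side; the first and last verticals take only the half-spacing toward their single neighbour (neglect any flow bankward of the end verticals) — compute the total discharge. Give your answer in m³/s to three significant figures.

0.737 m³/s

w_1 = (3.93 − 0.00)/2 = 1.965 m; q_1 = 0.22 × 0.14 × 1.965 = 0.06052 m³/s
w_2 = (4.60 − 0.00)/2 = 2.3 m; q_2 = 0.41 × 0.43 × 2.3 = 0.4055 m³/s
w_3 = (6.59 − 3.93)/2 = 1.33 m; q_3 = 0.37 × 0.50 × 1.33 = 0.2461 m³/s
w_4 = (6.59 − 4.60)/2 = 0.995 m; q_4 = 0.23 × 0.11 × 0.995 = 0.02517 m³/s
Q = Σ qᵢ = 0.7372 m³/s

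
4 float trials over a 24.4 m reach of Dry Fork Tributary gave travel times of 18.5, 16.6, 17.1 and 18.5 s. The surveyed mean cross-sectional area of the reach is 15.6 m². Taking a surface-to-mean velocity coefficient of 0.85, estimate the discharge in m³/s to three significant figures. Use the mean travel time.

t̄ = (18.5 + 16.6 + 17.1 + 18.5) / 4 = 17.675 s
v_surface = L / t̄ = 24.4 / 17.675 = 1.380 m/s
v_mean = 0.85 × 1.380 = 1.173 m/s
Q = A × v_mean = 15.6 × 1.173 = 18.31 m³/s

18.3 m³/s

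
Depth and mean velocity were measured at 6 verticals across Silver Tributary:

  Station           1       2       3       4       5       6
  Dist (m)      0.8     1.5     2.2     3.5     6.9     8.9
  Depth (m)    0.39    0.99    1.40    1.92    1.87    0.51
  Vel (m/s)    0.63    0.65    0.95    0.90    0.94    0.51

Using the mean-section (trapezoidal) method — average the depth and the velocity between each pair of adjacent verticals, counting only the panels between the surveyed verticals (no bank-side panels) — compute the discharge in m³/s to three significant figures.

Panel 1-2: Δb = 0.7 m, d̄ = (0.39+0.99)/2 = 0.69, v̄ = (0.63+0.65)/2 = 0.64 → q = 0.7×0.69×0.64 = 0.3091 m³/s
Panel 2-3: Δb = 0.7 m, d̄ = (0.99+1.40)/2 = 1.195, v̄ = (0.65+0.95)/2 = 0.8 → q = 0.7×1.195×0.8 = 0.6692 m³/s
Panel 3-4: Δb = 1.3 m, d̄ = (1.40+1.92)/2 = 1.66, v̄ = (0.95+0.90)/2 = 0.925 → q = 1.3×1.66×0.925 = 1.996 m³/s
Panel 4-5: Δb = 3.4 m, d̄ = (1.92+1.87)/2 = 1.895, v̄ = (0.90+0.94)/2 = 0.92 → q = 3.4×1.895×0.92 = 5.928 m³/s
Panel 5-6: Δb = 2 m, d̄ = (1.87+0.51)/2 = 1.19, v̄ = (0.94+0.51)/2 = 0.725 → q = 2×1.19×0.725 = 1.726 m³/s
Q = Σ q = 10.63 m³/s

10.6 m³/s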